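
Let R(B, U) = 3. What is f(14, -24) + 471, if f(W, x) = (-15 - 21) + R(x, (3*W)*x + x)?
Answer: 438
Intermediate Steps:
f(W, x) = -33 (f(W, x) = (-15 - 21) + 3 = -36 + 3 = -33)
f(14, -24) + 471 = -33 + 471 = 438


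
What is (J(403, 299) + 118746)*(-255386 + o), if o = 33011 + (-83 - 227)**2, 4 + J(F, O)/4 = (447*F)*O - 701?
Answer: -27220415066550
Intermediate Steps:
J(F, O) = -2820 + 1788*F*O (J(F, O) = -16 + 4*((447*F)*O - 701) = -16 + 4*(447*F*O - 701) = -16 + 4*(-701 + 447*F*O) = -16 + (-2804 + 1788*F*O) = -2820 + 1788*F*O)
o = 129111 (o = 33011 + (-310)**2 = 33011 + 96100 = 129111)
(J(403, 299) + 118746)*(-255386 + o) = ((-2820 + 1788*403*299) + 118746)*(-255386 + 129111) = ((-2820 + 215448636) + 118746)*(-126275) = (215445816 + 118746)*(-126275) = 215564562*(-126275) = -27220415066550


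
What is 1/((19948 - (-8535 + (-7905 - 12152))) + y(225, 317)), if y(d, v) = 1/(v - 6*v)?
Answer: 1585/76935899 ≈ 2.0602e-5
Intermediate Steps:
y(d, v) = -1/(5*v) (y(d, v) = 1/(-5*v) = -1/(5*v))
1/((19948 - (-8535 + (-7905 - 12152))) + y(225, 317)) = 1/((19948 - (-8535 + (-7905 - 12152))) - 1/5/317) = 1/((19948 - (-8535 - 20057)) - 1/5*1/317) = 1/((19948 - 1*(-28592)) - 1/1585) = 1/((19948 + 28592) - 1/1585) = 1/(48540 - 1/1585) = 1/(76935899/1585) = 1585/76935899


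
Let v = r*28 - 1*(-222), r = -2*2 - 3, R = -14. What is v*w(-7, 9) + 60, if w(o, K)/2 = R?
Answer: -668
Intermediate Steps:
w(o, K) = -28 (w(o, K) = 2*(-14) = -28)
r = -7 (r = -4 - 3 = -7)
v = 26 (v = -7*28 - 1*(-222) = -196 + 222 = 26)
v*w(-7, 9) + 60 = 26*(-28) + 60 = -728 + 60 = -668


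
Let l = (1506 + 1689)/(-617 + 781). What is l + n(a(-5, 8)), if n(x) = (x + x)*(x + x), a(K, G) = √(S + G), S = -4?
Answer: 5819/164 ≈ 35.482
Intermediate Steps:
a(K, G) = √(-4 + G)
n(x) = 4*x² (n(x) = (2*x)*(2*x) = 4*x²)
l = 3195/164 ≈ 19.482
l + n(a(-5, 8)) = 3195/164 + 4*(√(-4 + 8))² = 3195/164 + 4*(√4)² = 3195/164 + 4*2² = 3195/164 + 4*4 = 3195/164 + 16 = 5819/164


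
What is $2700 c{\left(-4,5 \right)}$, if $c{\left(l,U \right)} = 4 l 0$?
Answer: $0$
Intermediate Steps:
$c{\left(l,U \right)} = 0$
$2700 c{\left(-4,5 \right)} = 2700 \cdot 0 = 0$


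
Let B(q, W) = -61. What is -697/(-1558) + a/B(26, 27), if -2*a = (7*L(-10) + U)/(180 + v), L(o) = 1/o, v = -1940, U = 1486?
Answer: 17968993/40796800 ≈ 0.44045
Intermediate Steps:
a = 14853/35200 (a = -(7/(-10) + 1486)/(2*(180 - 1940)) = -(7*(-⅒) + 1486)/(2*(-1760)) = -(-7/10 + 1486)*(-1)/(2*1760) = -14853*(-1)/(20*1760) = -½*(-14853/17600) = 14853/35200 ≈ 0.42196)
-697/(-1558) + a/B(26, 27) = -697/(-1558) + (14853/35200)/(-61) = -697*(-1/1558) + (14853/35200)*(-1/61) = 17/38 - 14853/2147200 = 17968993/40796800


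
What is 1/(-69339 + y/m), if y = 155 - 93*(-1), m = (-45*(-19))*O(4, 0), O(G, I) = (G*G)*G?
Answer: -6840/474278729 ≈ -1.4422e-5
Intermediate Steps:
O(G, I) = G³ (O(G, I) = G²*G = G³)
m = 54720 (m = -45*(-19)*4³ = 855*64 = 54720)
y = 248 (y = 155 + 93 = 248)
1/(-69339 + y/m) = 1/(-69339 + 248/54720) = 1/(-69339 + 248*(1/54720)) = 1/(-69339 + 31/6840) = 1/(-474278729/6840) = -6840/474278729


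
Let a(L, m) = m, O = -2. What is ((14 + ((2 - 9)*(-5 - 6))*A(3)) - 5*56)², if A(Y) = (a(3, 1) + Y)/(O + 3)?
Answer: 1764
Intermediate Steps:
A(Y) = 1 + Y (A(Y) = (1 + Y)/(-2 + 3) = (1 + Y)/1 = (1 + Y)*1 = 1 + Y)
((14 + ((2 - 9)*(-5 - 6))*A(3)) - 5*56)² = ((14 + ((2 - 9)*(-5 - 6))*(1 + 3)) - 5*56)² = ((14 - 7*(-11)*4) - 280)² = ((14 + 77*4) - 280)² = ((14 + 308) - 280)² = (322 - 280)² = 42² = 1764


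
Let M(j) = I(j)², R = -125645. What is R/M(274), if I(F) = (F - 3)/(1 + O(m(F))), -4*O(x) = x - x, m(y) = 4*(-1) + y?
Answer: -125645/73441 ≈ -1.7108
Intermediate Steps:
m(y) = -4 + y
O(x) = 0 (O(x) = -(x - x)/4 = -¼*0 = 0)
I(F) = -3 + F (I(F) = (F - 3)/(1 + 0) = (-3 + F)/1 = (-3 + F)*1 = -3 + F)
M(j) = (-3 + j)²
R/M(274) = -125645/(-3 + 274)² = -125645/(271²) = -125645/73441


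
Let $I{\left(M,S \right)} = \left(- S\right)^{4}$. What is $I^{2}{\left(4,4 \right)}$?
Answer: $65536$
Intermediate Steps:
$I{\left(M,S \right)} = S^{4}$
$I^{2}{\left(4,4 \right)} = \left(4^{4}\right)^{2} = 256^{2} = 65536$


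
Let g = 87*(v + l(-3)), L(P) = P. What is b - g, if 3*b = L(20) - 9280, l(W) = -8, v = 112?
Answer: -36404/3 ≈ -12135.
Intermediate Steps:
g = 9048 (g = 87*(112 - 8) = 87*104 = 9048)
b = -9260/3 (b = (20 - 9280)/3 = (⅓)*(-9260) = -9260/3 ≈ -3086.7)
b - g = -9260/3 - 1*9048 = -9260/3 - 9048 = -36404/3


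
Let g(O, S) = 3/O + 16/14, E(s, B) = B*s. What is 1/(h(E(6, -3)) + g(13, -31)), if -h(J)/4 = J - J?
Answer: 91/125 ≈ 0.72800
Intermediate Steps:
h(J) = 0 (h(J) = -4*(J - J) = -4*0 = 0)
g(O, S) = 8/7 + 3/O (g(O, S) = 3/O + 16*(1/14) = 3/O + 8/7 = 8/7 + 3/O)
1/(h(E(6, -3)) + g(13, -31)) = 1/(0 + (8/7 + 3/13)) = 1/(0 + 125/91) = 1/(125/91) = 91/125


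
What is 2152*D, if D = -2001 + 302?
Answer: -3656248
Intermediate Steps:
D = -1699
2152*D = 2152*(-1699) = -3656248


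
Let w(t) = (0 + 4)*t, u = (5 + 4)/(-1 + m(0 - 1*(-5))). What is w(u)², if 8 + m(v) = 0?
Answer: 16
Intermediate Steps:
m(v) = -8 (m(v) = -8 + 0 = -8)
u = -1 (u = (5 + 4)/(-1 - 8) = 9/(-9) = 9*(-⅑) = -1)
w(t) = 4*t
w(u)² = (4*(-1))² = (-4)² = 16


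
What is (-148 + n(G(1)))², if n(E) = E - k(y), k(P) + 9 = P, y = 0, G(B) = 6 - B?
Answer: 17956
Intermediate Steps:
k(P) = -9 + P
n(E) = 9 + E (n(E) = E - (-9 + 0) = E - 1*(-9) = E + 9 = 9 + E)
(-148 + n(G(1)))² = (-148 + (9 + (6 - 1*1)))² = (-148 + (9 + (6 - 1)))² = (-148 + (9 + 5))² = (-148 + 14)² = (-134)² = 17956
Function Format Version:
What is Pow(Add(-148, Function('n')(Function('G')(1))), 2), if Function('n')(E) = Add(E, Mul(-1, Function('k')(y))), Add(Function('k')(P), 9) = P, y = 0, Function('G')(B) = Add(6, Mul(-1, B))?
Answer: 17956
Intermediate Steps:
Function('k')(P) = Add(-9, P)
Function('n')(E) = Add(9, E) (Function('n')(E) = Add(E, Mul(-1, Add(-9, 0))) = Add(E, Mul(-1, -9)) = Add(E, 9) = Add(9, E))
Pow(Add(-148, Function('n')(Function('G')(1))), 2) = Pow(Add(-148, Add(9, Add(6, Mul(-1, 1)))), 2) = Pow(Add(-148, Add(9, Add(6, -1))), 2) = Pow(Add(-148, Add(9, 5)), 2) = Pow(Add(-148, 14), 2) = Pow(-134, 2) = 17956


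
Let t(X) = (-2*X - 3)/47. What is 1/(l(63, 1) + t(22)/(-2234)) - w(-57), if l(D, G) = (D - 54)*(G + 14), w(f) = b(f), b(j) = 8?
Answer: -2410494/301591 ≈ -7.9926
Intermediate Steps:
t(X) = -3/47 - 2*X/47 (t(X) = (-3 - 2*X)*(1/47) = -3/47 - 2*X/47)
w(f) = 8
l(D, G) = (-54 + D)*(14 + G)
1/(l(63, 1) + t(22)/(-2234)) - w(-57) = 1/((-756 - 54*1 + 14*63 + 63*1) + (-3/47 - 2/47*22)/(-2234)) - 1*8 = 1/((-756 - 54 + 882 + 63) + (-3/47 - 44/47)*(-1/2234)) - 8 = 1/(135 - 1*(-1/2234)) - 8 = 1/(135 + 1/2234) - 8 = 1/(301591/2234) - 8 = 2234/301591 - 8 = -2410494/301591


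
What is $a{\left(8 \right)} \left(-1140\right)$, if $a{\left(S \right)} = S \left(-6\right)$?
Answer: $54720$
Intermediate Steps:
$a{\left(S \right)} = - 6 S$
$a{\left(8 \right)} \left(-1140\right) = \left(-6\right) 8 \left(-1140\right) = \left(-48\right) \left(-1140\right) = 54720$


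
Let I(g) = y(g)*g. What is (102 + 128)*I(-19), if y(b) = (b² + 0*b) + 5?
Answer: -1599420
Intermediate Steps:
y(b) = 5 + b² (y(b) = (b² + 0) + 5 = b² + 5 = 5 + b²)
I(g) = g*(5 + g²) (I(g) = (5 + g²)*g = g*(5 + g²))
(102 + 128)*I(-19) = (102 + 128)*(-19*(5 + (-19)²)) = 230*(-19*(5 + 361)) = 230*(-19*366) = 230*(-6954) = -1599420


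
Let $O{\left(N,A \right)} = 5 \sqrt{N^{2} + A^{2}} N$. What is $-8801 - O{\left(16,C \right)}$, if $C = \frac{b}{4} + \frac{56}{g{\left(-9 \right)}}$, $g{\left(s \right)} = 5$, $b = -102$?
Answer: $-8801 - 8 \sqrt{46049} \approx -10518.0$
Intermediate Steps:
$C = - \frac{143}{10}$ ($C = - \frac{102}{4} + \frac{56}{5} = \left(-102\right) \frac{1}{4} + 56 \cdot \frac{1}{5} = - \frac{51}{2} + \frac{56}{5} = - \frac{143}{10} \approx -14.3$)
$O{\left(N,A \right)} = 5 N \sqrt{A^{2} + N^{2}}$ ($O{\left(N,A \right)} = 5 \sqrt{A^{2} + N^{2}} N = 5 N \sqrt{A^{2} + N^{2}}$)
$-8801 - O{\left(16,C \right)} = -8801 - 5 \cdot 16 \sqrt{\left(- \frac{143}{10}\right)^{2} + 16^{2}} = -8801 - 5 \cdot 16 \sqrt{\frac{20449}{100} + 256} = -8801 - 5 \cdot 16 \sqrt{\frac{46049}{100}} = -8801 - 5 \cdot 16 \frac{\sqrt{46049}}{10} = -8801 - 8 \sqrt{46049}$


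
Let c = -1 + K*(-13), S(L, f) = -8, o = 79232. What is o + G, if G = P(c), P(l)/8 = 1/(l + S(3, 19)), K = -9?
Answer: 2139266/27 ≈ 79232.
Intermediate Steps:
c = 116 (c = -1 - 9*(-13) = -1 + 117 = 116)
P(l) = 8/(-8 + l) (P(l) = 8/(l - 8) = 8/(-8 + l))
G = 2/27 (G = 8/(-8 + 116) = 8/108 = 8*(1/108) = 2/27 ≈ 0.074074)
o + G = 79232 + 2/27 = 2139266/27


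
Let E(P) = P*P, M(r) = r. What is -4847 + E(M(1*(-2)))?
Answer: -4843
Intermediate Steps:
E(P) = P**2
-4847 + E(M(1*(-2))) = -4847 + (1*(-2))**2 = -4847 + (-2)**2 = -4847 + 4 = -4843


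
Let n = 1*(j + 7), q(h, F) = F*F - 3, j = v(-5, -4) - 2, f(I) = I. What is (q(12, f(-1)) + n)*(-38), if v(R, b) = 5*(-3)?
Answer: 456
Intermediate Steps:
v(R, b) = -15
j = -17 (j = -15 - 2 = -17)
q(h, F) = -3 + F² (q(h, F) = F² - 3 = -3 + F²)
n = -10 (n = 1*(-17 + 7) = 1*(-10) = -10)
(q(12, f(-1)) + n)*(-38) = ((-3 + (-1)²) - 10)*(-38) = ((-3 + 1) - 10)*(-38) = (-2 - 10)*(-38) = -12*(-38) = 456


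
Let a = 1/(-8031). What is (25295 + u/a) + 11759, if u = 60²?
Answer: -28874546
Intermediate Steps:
u = 3600
a = -1/8031 ≈ -0.00012452
(25295 + u/a) + 11759 = (25295 + 3600/(-1/8031)) + 11759 = (25295 + 3600*(-8031)) + 11759 = (25295 - 28911600) + 11759 = -28886305 + 11759 = -28874546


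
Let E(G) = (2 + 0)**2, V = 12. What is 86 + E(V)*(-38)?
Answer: -66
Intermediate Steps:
E(G) = 4 (E(G) = 2**2 = 4)
86 + E(V)*(-38) = 86 + 4*(-38) = 86 - 152 = -66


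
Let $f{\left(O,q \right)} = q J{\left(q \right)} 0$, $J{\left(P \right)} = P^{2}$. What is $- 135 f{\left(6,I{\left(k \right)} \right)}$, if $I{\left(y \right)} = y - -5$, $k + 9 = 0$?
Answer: $0$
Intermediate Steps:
$k = -9$ ($k = -9 + 0 = -9$)
$I{\left(y \right)} = 5 + y$ ($I{\left(y \right)} = y + 5 = 5 + y$)
$f{\left(O,q \right)} = 0$ ($f{\left(O,q \right)} = q q^{2} \cdot 0 = q^{3} \cdot 0 = 0$)
$- 135 f{\left(6,I{\left(k \right)} \right)} = \left(-135\right) 0 = 0$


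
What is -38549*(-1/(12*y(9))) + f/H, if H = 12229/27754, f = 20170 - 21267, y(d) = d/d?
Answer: 106062065/146748 ≈ 722.75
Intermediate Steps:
y(d) = 1
f = -1097
H = 12229/27754 (H = 12229*(1/27754) = 12229/27754 ≈ 0.44062)
-38549*(-1/(12*y(9))) + f/H = -38549/((-12*1)) - 1097/12229/27754 = -38549/(-12) - 1097*27754/12229 = -38549*(-1/12) - 30446138/12229 = 38549/12 - 30446138/12229 = 106062065/146748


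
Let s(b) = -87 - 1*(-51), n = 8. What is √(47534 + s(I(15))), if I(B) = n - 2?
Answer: √47498 ≈ 217.94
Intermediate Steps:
I(B) = 6 (I(B) = 8 - 2 = 6)
s(b) = -36 (s(b) = -87 + 51 = -36)
√(47534 + s(I(15))) = √(47534 - 36) = √47498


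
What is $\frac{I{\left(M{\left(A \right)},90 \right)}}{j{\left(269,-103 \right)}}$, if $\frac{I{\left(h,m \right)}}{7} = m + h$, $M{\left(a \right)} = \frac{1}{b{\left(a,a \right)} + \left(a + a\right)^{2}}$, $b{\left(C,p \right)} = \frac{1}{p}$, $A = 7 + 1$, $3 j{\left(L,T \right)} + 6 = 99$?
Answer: $\frac{1290926}{63519} \approx 20.323$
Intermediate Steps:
$j{\left(L,T \right)} = 31$ ($j{\left(L,T \right)} = -2 + \frac{1}{3} \cdot 99 = -2 + 33 = 31$)
$A = 8$
$M{\left(a \right)} = \frac{1}{\frac{1}{a} + 4 a^{2}}$ ($M{\left(a \right)} = \frac{1}{\frac{1}{a} + \left(a + a\right)^{2}} = \frac{1}{\frac{1}{a} + \left(2 a\right)^{2}} = \frac{1}{\frac{1}{a} + 4 a^{2}}$)
$I{\left(h,m \right)} = 7 h + 7 m$ ($I{\left(h,m \right)} = 7 \left(m + h\right) = 7 \left(h + m\right) = 7 h + 7 m$)
$\frac{I{\left(M{\left(A \right)},90 \right)}}{j{\left(269,-103 \right)}} = \frac{7 \frac{8}{1 + 4 \cdot 8^{3}} + 7 \cdot 90}{31} = \left(7 \frac{8}{1 + 4 \cdot 512} + 630\right) \frac{1}{31} = \left(7 \frac{8}{1 + 2048} + 630\right) \frac{1}{31} = \left(7 \cdot \frac{8}{2049} + 630\right) \frac{1}{31} = \left(\frac{56}{2049} + 630\right) \frac{1}{31} = \frac{1290926}{2049} \cdot \frac{1}{31} = \frac{1290926}{63519}$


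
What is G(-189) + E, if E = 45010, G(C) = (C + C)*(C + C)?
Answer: 187894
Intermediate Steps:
G(C) = 4*C² (G(C) = (2*C)*(2*C) = 4*C²)
G(-189) + E = 4*(-189)² + 45010 = 4*35721 + 45010 = 142884 + 45010 = 187894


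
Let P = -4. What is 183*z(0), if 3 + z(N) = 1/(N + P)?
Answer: -2379/4 ≈ -594.75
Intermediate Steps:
z(N) = -3 + 1/(-4 + N) (z(N) = -3 + 1/(N - 4) = -3 + 1/(-4 + N))
183*z(0) = 183*((13 - 3*0)/(-4 + 0)) = 183*((13 + 0)/(-4)) = 183*(-¼*13) = 183*(-13/4) = -2379/4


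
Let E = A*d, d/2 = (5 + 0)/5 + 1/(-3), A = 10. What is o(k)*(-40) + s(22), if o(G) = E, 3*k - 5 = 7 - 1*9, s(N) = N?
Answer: -1534/3 ≈ -511.33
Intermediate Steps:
k = 1 (k = 5/3 + (7 - 1*9)/3 = 5/3 + (7 - 9)/3 = 5/3 + (⅓)*(-2) = 5/3 - ⅔ = 1)
d = 4/3 (d = 2*((5 + 0)/5 + 1/(-3)) = 2*(5*(⅕) + 1*(-⅓)) = 2*(1 - ⅓) = 2*(⅔) = 4/3 ≈ 1.3333)
E = 40/3 (E = 10*(4/3) = 40/3 ≈ 13.333)
o(G) = 40/3
o(k)*(-40) + s(22) = (40/3)*(-40) + 22 = -1600/3 + 22 = -1534/3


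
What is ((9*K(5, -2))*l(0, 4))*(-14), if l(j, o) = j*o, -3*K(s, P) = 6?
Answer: 0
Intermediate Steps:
K(s, P) = -2 (K(s, P) = -⅓*6 = -2)
((9*K(5, -2))*l(0, 4))*(-14) = ((9*(-2))*(0*4))*(-14) = -18*0*(-14) = 0*(-14) = 0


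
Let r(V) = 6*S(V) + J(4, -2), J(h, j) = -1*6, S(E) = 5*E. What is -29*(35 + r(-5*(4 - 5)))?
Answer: -5191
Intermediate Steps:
J(h, j) = -6
r(V) = -6 + 30*V (r(V) = 6*(5*V) - 6 = 30*V - 6 = -6 + 30*V)
-29*(35 + r(-5*(4 - 5))) = -29*(35 + (-6 + 30*(-5*(4 - 5)))) = -29*(35 + (-6 + 30*(-5*(-1)))) = -29*(35 + (-6 + 30*5)) = -29*(35 + (-6 + 150)) = -29*(35 + 144) = -29*179 = -5191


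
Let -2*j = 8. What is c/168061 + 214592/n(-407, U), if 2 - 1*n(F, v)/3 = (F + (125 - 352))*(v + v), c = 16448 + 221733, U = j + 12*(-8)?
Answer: 3895576943/4566385431 ≈ 0.85310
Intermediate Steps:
j = -4 (j = -1/2*8 = -4)
U = -100 (U = -4 + 12*(-8) = -4 - 96 = -100)
c = 238181
n(F, v) = 6 - 6*v*(-227 + F) (n(F, v) = 6 - 3*(F + (125 - 352))*(v + v) = 6 - 3*(F - 227)*2*v = 6 - 3*(-227 + F)*2*v = 6 - 6*v*(-227 + F))
c/168061 + 214592/n(-407, U) = 238181/168061 + 214592/(6 + 1362*(-100) - 6*(-407)*(-100)) = 238181*(1/168061) + 214592/(6 - 136200 - 244200) = 238181/168061 + 214592/(-380394) = 238181/168061 + 214592*(-1/380394) = 238181/168061 - 15328/27171 = 3895576943/4566385431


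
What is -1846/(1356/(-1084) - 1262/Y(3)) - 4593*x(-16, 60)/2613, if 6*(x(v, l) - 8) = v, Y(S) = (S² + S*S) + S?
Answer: 18899028202/912253173 ≈ 20.717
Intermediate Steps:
Y(S) = S + 2*S² (Y(S) = (S² + S²) + S = 2*S² + S = S + 2*S²)
x(v, l) = 8 + v/6
-1846/(1356/(-1084) - 1262/Y(3)) - 4593*x(-16, 60)/2613 = -1846/(1356/(-1084) - 1262*1/(3*(1 + 2*3))) - 4593/(2613/(8 + (⅙)*(-16))) = -1846/(1356*(-1/1084) - 1262*1/(3*(1 + 6))) - 4593/(2613/(8 - 8/3)) = -1846/(-339/271 - 1262/(3*7)) - 4593/(2613/(16/3)) = -1846/(-339/271 - 1262/21) - 4593/(2613*(3/16)) = -1846/(-339/271 - 1262*1/21) - 4593/7839/16 = -1846/(-339/271 - 1262/21) - 4593*16/7839 = -1846/(-349121/5691) - 24496/2613 = -1846*(-5691/349121) - 24496/2613 = 10505586/349121 - 24496/2613 = 18899028202/912253173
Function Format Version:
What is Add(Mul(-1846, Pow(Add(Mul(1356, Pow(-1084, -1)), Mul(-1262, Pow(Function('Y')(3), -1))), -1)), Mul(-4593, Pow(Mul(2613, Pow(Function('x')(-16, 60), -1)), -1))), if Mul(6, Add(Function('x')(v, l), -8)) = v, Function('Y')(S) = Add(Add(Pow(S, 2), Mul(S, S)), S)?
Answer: Rational(18899028202, 912253173) ≈ 20.717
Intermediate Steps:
Function('Y')(S) = Add(S, Mul(2, Pow(S, 2))) (Function('Y')(S) = Add(Add(Pow(S, 2), Pow(S, 2)), S) = Add(Mul(2, Pow(S, 2)), S) = Add(S, Mul(2, Pow(S, 2))))
Function('x')(v, l) = Add(8, Mul(Rational(1, 6), v))
Add(Mul(-1846, Pow(Add(Mul(1356, Pow(-1084, -1)), Mul(-1262, Pow(Function('Y')(3), -1))), -1)), Mul(-4593, Pow(Mul(2613, Pow(Function('x')(-16, 60), -1)), -1))) = Add(Mul(-1846, Pow(Add(Mul(1356, Pow(-1084, -1)), Mul(-1262, Pow(Mul(3, Add(1, Mul(2, 3))), -1))), -1)), Mul(-4593, Pow(Mul(2613, Pow(Add(8, Mul(Rational(1, 6), -16)), -1)), -1))) = Add(Mul(-1846, Pow(Add(Mul(1356, Rational(-1, 1084)), Mul(-1262, Pow(Mul(3, Add(1, 6)), -1))), -1)), Mul(-4593, Pow(Mul(2613, Pow(Add(8, Rational(-8, 3)), -1)), -1))) = Add(Mul(-1846, Pow(Add(Rational(-339, 271), Mul(-1262, Pow(Mul(3, 7), -1))), -1)), Mul(-4593, Pow(Mul(2613, Pow(Rational(16, 3), -1)), -1))) = Add(Mul(-1846, Pow(Add(Rational(-339, 271), Mul(-1262, Pow(21, -1))), -1)), Mul(-4593, Pow(Mul(2613, Rational(3, 16)), -1))) = Add(Mul(-1846, Pow(Add(Rational(-339, 271), Mul(-1262, Rational(1, 21))), -1)), Mul(-4593, Pow(Rational(7839, 16), -1))) = Add(Mul(-1846, Pow(Add(Rational(-339, 271), Rational(-1262, 21)), -1)), Mul(-4593, Rational(16, 7839))) = Add(Mul(-1846, Pow(Rational(-349121, 5691), -1)), Rational(-24496, 2613)) = Add(Mul(-1846, Rational(-5691, 349121)), Rational(-24496, 2613)) = Add(Rational(10505586, 349121), Rational(-24496, 2613)) = Rational(18899028202, 912253173)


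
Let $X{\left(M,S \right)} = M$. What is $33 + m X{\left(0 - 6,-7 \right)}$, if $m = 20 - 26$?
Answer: $69$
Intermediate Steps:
$m = -6$ ($m = 20 - 26 = -6$)
$33 + m X{\left(0 - 6,-7 \right)} = 33 - 6 \left(0 - 6\right) = 33 - -36 = 33 + 36 = 69$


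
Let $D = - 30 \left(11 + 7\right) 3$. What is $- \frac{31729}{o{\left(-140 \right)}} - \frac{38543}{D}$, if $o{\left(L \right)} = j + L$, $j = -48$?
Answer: $\frac{7330883}{38070} \approx 192.56$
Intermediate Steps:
$o{\left(L \right)} = -48 + L$
$D = -1620$ ($D = - 30 \cdot 18 \cdot 3 = \left(-30\right) 54 = -1620$)
$- \frac{31729}{o{\left(-140 \right)}} - \frac{38543}{D} = - \frac{31729}{-48 - 140} - \frac{38543}{-1620} = - \frac{31729}{-188} - - \frac{38543}{1620} = \left(-31729\right) \left(- \frac{1}{188}\right) + \frac{38543}{1620} = \frac{31729}{188} + \frac{38543}{1620} = \frac{7330883}{38070}$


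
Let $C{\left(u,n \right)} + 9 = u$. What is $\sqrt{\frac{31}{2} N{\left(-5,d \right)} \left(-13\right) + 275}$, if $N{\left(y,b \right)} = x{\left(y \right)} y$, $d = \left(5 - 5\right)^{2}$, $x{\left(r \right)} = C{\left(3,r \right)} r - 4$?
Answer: $\sqrt{26470} \approx 162.7$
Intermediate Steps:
$C{\left(u,n \right)} = -9 + u$
$x{\left(r \right)} = -4 - 6 r$ ($x{\left(r \right)} = \left(-9 + 3\right) r - 4 = - 6 r - 4 = -4 - 6 r$)
$d = 0$ ($d = 0^{2} = 0$)
$N{\left(y,b \right)} = y \left(-4 - 6 y\right)$ ($N{\left(y,b \right)} = \left(-4 - 6 y\right) y = y \left(-4 - 6 y\right)$)
$\sqrt{\frac{31}{2} N{\left(-5,d \right)} \left(-13\right) + 275} = \sqrt{\frac{31}{2} \cdot 2 \left(-5\right) \left(-2 - -15\right) \left(-13\right) + 275} = \sqrt{31 \cdot \frac{1}{2} \cdot 2 \left(-5\right) \left(-2 + 15\right) \left(-13\right) + 275} = \sqrt{\frac{31 \cdot 2 \left(-5\right) 13}{2} \left(-13\right) + 275} = \sqrt{\frac{31}{2} \left(-130\right) \left(-13\right) + 275} = \sqrt{\left(-2015\right) \left(-13\right) + 275} = \sqrt{26195 + 275} = \sqrt{26470}$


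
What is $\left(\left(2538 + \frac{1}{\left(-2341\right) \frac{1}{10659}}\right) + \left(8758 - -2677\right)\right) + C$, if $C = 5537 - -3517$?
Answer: $\frac{53895548}{2341} \approx 23022.0$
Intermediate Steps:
$C = 9054$ ($C = 5537 + 3517 = 9054$)
$\left(\left(2538 + \frac{1}{\left(-2341\right) \frac{1}{10659}}\right) + \left(8758 - -2677\right)\right) + C = \left(\left(2538 + \frac{1}{\left(-2341\right) \frac{1}{10659}}\right) + \left(8758 - -2677\right)\right) + 9054 = \left(\left(2538 + \frac{1}{\left(-2341\right) \frac{1}{10659}}\right) + \left(8758 + 2677\right)\right) + 9054 = \left(\left(2538 + \frac{1}{- \frac{2341}{10659}}\right) + 11435\right) + 9054 = \left(\left(2538 - \frac{10659}{2341}\right) + 11435\right) + 9054 = \left(\frac{5930799}{2341} + 11435\right) + 9054 = \frac{32700134}{2341} + 9054 = \frac{53895548}{2341}$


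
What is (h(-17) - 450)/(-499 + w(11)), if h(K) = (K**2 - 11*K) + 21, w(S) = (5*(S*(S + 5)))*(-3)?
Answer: -47/3139 ≈ -0.014973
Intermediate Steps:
w(S) = -15*S*(5 + S) (w(S) = (5*(S*(5 + S)))*(-3) = (5*S*(5 + S))*(-3) = -15*S*(5 + S))
h(K) = 21 + K**2 - 11*K
(h(-17) - 450)/(-499 + w(11)) = ((21 + (-17)**2 - 11*(-17)) - 450)/(-499 - 15*11*(5 + 11)) = ((21 + 289 + 187) - 450)/(-499 - 15*11*16) = (497 - 450)/(-499 - 2640) = 47/(-3139) = 47*(-1/3139) = -47/3139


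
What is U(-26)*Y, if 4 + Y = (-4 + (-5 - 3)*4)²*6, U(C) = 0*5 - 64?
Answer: -497408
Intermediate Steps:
U(C) = -64 (U(C) = 0 - 64 = -64)
Y = 7772 (Y = -4 + (-4 + (-5 - 3)*4)²*6 = -4 + (-4 - 8*4)²*6 = -4 + (-4 - 32)²*6 = -4 + (-36)²*6 = -4 + 1296*6 = -4 + 7776 = 7772)
U(-26)*Y = -64*7772 = -497408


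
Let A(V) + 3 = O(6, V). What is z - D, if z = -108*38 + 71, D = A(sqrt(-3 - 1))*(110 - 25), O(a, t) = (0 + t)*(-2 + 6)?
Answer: -3778 - 680*I ≈ -3778.0 - 680.0*I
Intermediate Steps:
O(a, t) = 4*t (O(a, t) = t*4 = 4*t)
A(V) = -3 + 4*V
D = -255 + 680*I (D = (-3 + 4*sqrt(-3 - 1))*(110 - 25) = (-3 + 4*sqrt(-4))*85 = (-3 + 4*(2*I))*85 = (-3 + 8*I)*85 = -255 + 680*I ≈ -255.0 + 680.0*I)
z = -4033 (z = -4104 + 71 = -4033)
z - D = -4033 - (-255 + 680*I) = -4033 + (255 - 680*I) = -3778 - 680*I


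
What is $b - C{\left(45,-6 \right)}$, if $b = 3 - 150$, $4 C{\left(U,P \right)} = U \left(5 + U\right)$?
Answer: $- \frac{1419}{2} \approx -709.5$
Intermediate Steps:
$C{\left(U,P \right)} = \frac{U \left(5 + U\right)}{4}$
$b = -147$ ($b = 3 - 150 = -147$)
$b - C{\left(45,-6 \right)} = -147 - \frac{1}{4} \cdot 45 \left(5 + 45\right) = -147 - \frac{1}{4} \cdot 45 \cdot 50 = -147 - \frac{1125}{2} = - \frac{1419}{2}$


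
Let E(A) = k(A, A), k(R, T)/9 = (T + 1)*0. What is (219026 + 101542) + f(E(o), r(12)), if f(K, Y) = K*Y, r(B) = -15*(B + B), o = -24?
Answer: 320568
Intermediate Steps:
k(R, T) = 0 (k(R, T) = 9*((T + 1)*0) = 9*((1 + T)*0) = 9*0 = 0)
E(A) = 0
r(B) = -30*B
(219026 + 101542) + f(E(o), r(12)) = (219026 + 101542) + 0*(-30*12) = 320568 + 0*(-360) = 320568 + 0 = 320568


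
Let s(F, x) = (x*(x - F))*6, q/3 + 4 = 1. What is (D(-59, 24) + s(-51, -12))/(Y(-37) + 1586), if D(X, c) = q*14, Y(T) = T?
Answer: -2934/1549 ≈ -1.8941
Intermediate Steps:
q = -9 (q = -12 + 3*1 = -12 + 3 = -9)
s(F, x) = 6*x*(x - F)
D(X, c) = -126 (D(X, c) = -9*14 = -126)
(D(-59, 24) + s(-51, -12))/(Y(-37) + 1586) = (-126 + 6*(-12)*(-12 - 1*(-51)))/(-37 + 1586) = (-126 + 6*(-12)*(-12 + 51))/1549 = (-126 + 6*(-12)*39)*(1/1549) = (-126 - 2808)*(1/1549) = -2934*1/1549 = -2934/1549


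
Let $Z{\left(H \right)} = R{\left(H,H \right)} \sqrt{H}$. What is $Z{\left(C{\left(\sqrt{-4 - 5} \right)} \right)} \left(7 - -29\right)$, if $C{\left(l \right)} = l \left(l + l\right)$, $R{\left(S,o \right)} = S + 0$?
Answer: $- 1944 i \sqrt{2} \approx - 2749.2 i$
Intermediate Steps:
$R{\left(S,o \right)} = S$
$C{\left(l \right)} = 2 l^{2}$ ($C{\left(l \right)} = l 2 l = 2 l^{2}$)
$Z{\left(H \right)} = H^{\frac{3}{2}}$ ($Z{\left(H \right)} = H \sqrt{H} = H^{\frac{3}{2}}$)
$Z{\left(C{\left(\sqrt{-4 - 5} \right)} \right)} \left(7 - -29\right) = \left(2 \left(\sqrt{-4 - 5}\right)^{2}\right)^{\frac{3}{2}} \left(7 - -29\right) = \left(2 \left(\sqrt{-9}\right)^{2}\right)^{\frac{3}{2}} \left(7 + 29\right) = \left(2 \left(3 i\right)^{2}\right)^{\frac{3}{2}} \cdot 36 = \left(2 \left(-9\right)\right)^{\frac{3}{2}} \cdot 36 = \left(-18\right)^{\frac{3}{2}} \cdot 36 = - 54 i \sqrt{2} \cdot 36 = - 1944 i \sqrt{2}$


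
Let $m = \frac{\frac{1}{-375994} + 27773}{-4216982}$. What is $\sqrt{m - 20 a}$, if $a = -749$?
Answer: $\frac{\sqrt{9414926954110497263806102433}}{792779965054} \approx 122.39$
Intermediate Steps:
$m = - \frac{10442481361}{1585559930108}$ ($m = \left(- \frac{1}{375994} + 27773\right) \left(- \frac{1}{4216982}\right) = \frac{10442481361}{375994} \left(- \frac{1}{4216982}\right) = - \frac{10442481361}{1585559930108} \approx -0.006586$)
$\sqrt{m - 20 a} = \sqrt{- \frac{10442481361}{1585559930108} - -14980} = \sqrt{- \frac{10442481361}{1585559930108} + 14980} = \sqrt{\frac{23751677310536479}{1585559930108}} = \frac{\sqrt{9414926954110497263806102433}}{792779965054}$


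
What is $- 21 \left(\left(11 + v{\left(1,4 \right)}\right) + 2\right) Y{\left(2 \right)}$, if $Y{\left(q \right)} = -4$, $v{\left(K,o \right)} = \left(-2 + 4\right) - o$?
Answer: $924$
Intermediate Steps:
$v{\left(K,o \right)} = 2 - o$
$- 21 \left(\left(11 + v{\left(1,4 \right)}\right) + 2\right) Y{\left(2 \right)} = - 21 \left(\left(11 + \left(2 - 4\right)\right) + 2\right) \left(-4\right) = - 21 \left(\left(11 - 2\right) + 2\right) \left(-4\right) = - 21 \left(9 + 2\right) \left(-4\right) = \left(-21\right) 11 \left(-4\right) = \left(-231\right) \left(-4\right) = 924$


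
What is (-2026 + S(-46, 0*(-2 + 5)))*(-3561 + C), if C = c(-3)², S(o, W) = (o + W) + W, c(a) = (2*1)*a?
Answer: 7303800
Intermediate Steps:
c(a) = 2*a
S(o, W) = o + 2*W (S(o, W) = (W + o) + W = o + 2*W)
C = 36 (C = (2*(-3))² = (-6)² = 36)
(-2026 + S(-46, 0*(-2 + 5)))*(-3561 + C) = (-2026 + (-46 + 2*(0*(-2 + 5))))*(-3561 + 36) = (-2026 + (-46 + 2*(0*3)))*(-3525) = (-2026 + (-46 + 2*0))*(-3525) = (-2026 + (-46 + 0))*(-3525) = (-2026 - 46)*(-3525) = -2072*(-3525) = 7303800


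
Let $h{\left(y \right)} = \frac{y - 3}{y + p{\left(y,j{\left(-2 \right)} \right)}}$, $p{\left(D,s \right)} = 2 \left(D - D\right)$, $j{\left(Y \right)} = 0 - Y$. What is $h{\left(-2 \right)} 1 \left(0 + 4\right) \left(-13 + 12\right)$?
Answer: $-10$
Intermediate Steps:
$j{\left(Y \right)} = - Y$
$p{\left(D,s \right)} = 0$ ($p{\left(D,s \right)} = 2 \cdot 0 = 0$)
$h{\left(y \right)} = \frac{-3 + y}{y}$ ($h{\left(y \right)} = \frac{y - 3}{y + 0} = \frac{-3 + y}{y}$)
$h{\left(-2 \right)} 1 \left(0 + 4\right) \left(-13 + 12\right) = \frac{-3 - 2}{-2} \cdot 1 \left(0 + 4\right) \left(-13 + 12\right) = \left(- \frac{1}{2}\right) \left(-5\right) 1 \cdot 4 \left(-1\right) = \frac{5 \cdot 1 \left(-4\right)}{2} = \frac{5}{2} \left(-4\right) = -10$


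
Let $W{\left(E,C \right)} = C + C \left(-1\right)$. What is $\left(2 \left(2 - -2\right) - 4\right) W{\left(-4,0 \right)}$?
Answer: $0$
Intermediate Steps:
$W{\left(E,C \right)} = 0$ ($W{\left(E,C \right)} = C - C = 0$)
$\left(2 \left(2 - -2\right) - 4\right) W{\left(-4,0 \right)} = \left(2 \left(2 - -2\right) - 4\right) 0 = \left(2 \left(2 + 2\right) - 4\right) 0 = \left(2 \cdot 4 - 4\right) 0 = \left(8 - 4\right) 0 = 4 \cdot 0 = 0$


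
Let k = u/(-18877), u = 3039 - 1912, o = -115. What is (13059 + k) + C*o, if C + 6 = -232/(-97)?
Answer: 24671620002/1831069 ≈ 13474.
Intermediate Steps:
C = -350/97 (C = -6 - 232/(-97) = -6 - 232*(-1/97) = -6 + 232/97 = -350/97 ≈ -3.6082)
u = 1127
k = -1127/18877 (k = 1127/(-18877) = 1127*(-1/18877) = -1127/18877 ≈ -0.059702)
(13059 + k) + C*o = (13059 - 1127/18877) - 350/97*(-115) = 246513616/18877 + 40250/97 = 24671620002/1831069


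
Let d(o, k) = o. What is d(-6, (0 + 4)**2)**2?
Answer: 36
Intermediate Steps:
d(-6, (0 + 4)**2)**2 = (-6)**2 = 36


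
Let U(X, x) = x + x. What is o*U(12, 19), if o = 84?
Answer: 3192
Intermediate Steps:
U(X, x) = 2*x
o*U(12, 19) = 84*(2*19) = 84*38 = 3192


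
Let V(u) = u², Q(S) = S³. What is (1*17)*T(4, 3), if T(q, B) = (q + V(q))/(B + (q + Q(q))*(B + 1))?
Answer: 68/55 ≈ 1.2364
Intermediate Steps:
T(q, B) = (q + q²)/(B + (1 + B)*(q + q³)) (T(q, B) = (q + q²)/(B + (q + q³)*(B + 1)) = (q + q²)/(B + (q + q³)*(1 + B)) = (q + q²)/(B + (1 + B)*(q + q³)))
(1*17)*T(4, 3) = (1*17)*(4*(1 + 4)/(3 + 4 + 4³ + 3*4 + 3*4³)) = 17*(4*5/(3 + 4 + 64 + 12 + 3*64)) = 17*(4*5/(3 + 4 + 64 + 12 + 192)) = 17*(4*5/275) = 17*(4*(1/275)*5) = 17*(4/55) = 68/55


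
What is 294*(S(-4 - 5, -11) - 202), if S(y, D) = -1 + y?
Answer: -62328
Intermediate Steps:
294*(S(-4 - 5, -11) - 202) = 294*((-1 + (-4 - 5)) - 202) = 294*((-1 - 9) - 202) = 294*(-10 - 202) = 294*(-212) = -62328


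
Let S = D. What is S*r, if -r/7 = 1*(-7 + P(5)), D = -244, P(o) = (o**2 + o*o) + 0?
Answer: 73444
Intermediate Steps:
P(o) = 2*o**2 (P(o) = (o**2 + o**2) + 0 = 2*o**2 + 0 = 2*o**2)
S = -244
r = -301 (r = -7*(-7 + 2*5**2) = -7*(-7 + 2*25) = -7*(-7 + 50) = -7*43 = -301)
S*r = -244*(-301) = 73444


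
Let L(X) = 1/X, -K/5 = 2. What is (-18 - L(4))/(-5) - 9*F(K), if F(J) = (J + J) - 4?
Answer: 4393/20 ≈ 219.65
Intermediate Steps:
K = -10 (K = -5*2 = -10)
L(X) = 1/X
F(J) = -4 + 2*J (F(J) = 2*J - 4 = -4 + 2*J)
(-18 - L(4))/(-5) - 9*F(K) = (-18 - 1/4)/(-5) - 9*(-4 + 2*(-10)) = (-18 - 1*1/4)*(-1/5) - 9*(-4 - 20) = (-18 - 1/4)*(-1/5) - 9*(-24) = -73/4*(-1/5) + 216 = 73/20 + 216 = 4393/20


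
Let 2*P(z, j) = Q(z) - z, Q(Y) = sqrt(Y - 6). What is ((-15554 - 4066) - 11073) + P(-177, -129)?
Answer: -61209/2 + I*sqrt(183)/2 ≈ -30605.0 + 6.7639*I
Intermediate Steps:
Q(Y) = sqrt(-6 + Y)
P(z, j) = sqrt(-6 + z)/2 - z/2 (P(z, j) = (sqrt(-6 + z) - z)/2 = sqrt(-6 + z)/2 - z/2)
((-15554 - 4066) - 11073) + P(-177, -129) = ((-15554 - 4066) - 11073) + (sqrt(-6 - 177)/2 - 1/2*(-177)) = (-19620 - 11073) + (sqrt(-183)/2 + 177/2) = -30693 + ((I*sqrt(183))/2 + 177/2) = -30693 + (I*sqrt(183)/2 + 177/2) = -30693 + (177/2 + I*sqrt(183)/2) = -61209/2 + I*sqrt(183)/2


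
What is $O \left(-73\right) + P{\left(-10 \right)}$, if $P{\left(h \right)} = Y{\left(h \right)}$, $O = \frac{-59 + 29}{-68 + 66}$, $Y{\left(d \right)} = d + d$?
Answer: $-1115$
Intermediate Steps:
$Y{\left(d \right)} = 2 d$
$O = 15$ ($O = - \frac{30}{-2} = \left(-30\right) \left(- \frac{1}{2}\right) = 15$)
$P{\left(h \right)} = 2 h$
$O \left(-73\right) + P{\left(-10 \right)} = 15 \left(-73\right) + 2 \left(-10\right) = -1095 - 20 = -1115$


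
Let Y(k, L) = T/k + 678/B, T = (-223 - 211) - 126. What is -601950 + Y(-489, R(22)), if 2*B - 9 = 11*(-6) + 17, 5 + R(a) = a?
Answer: -2943695671/4890 ≈ -6.0198e+5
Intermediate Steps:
R(a) = -5 + a
T = -560 (T = -434 - 126 = -560)
B = -20 (B = 9/2 + (11*(-6) + 17)/2 = 9/2 + (-66 + 17)/2 = 9/2 + (½)*(-49) = 9/2 - 49/2 = -20)
Y(k, L) = -339/10 - 560/k (Y(k, L) = -560/k + 678/(-20) = -560/k + 678*(-1/20) = -560/k - 339/10 = -339/10 - 560/k)
-601950 + Y(-489, R(22)) = -601950 + (-339/10 - 560/(-489)) = -601950 + (-339/10 - 560*(-1/489)) = -601950 + (-339/10 + 560/489) = -601950 - 160171/4890 = -2943695671/4890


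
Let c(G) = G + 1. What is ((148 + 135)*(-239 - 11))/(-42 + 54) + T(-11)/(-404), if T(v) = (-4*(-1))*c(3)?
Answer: -3572899/606 ≈ -5895.9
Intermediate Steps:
c(G) = 1 + G
T(v) = 16 (T(v) = (-4*(-1))*(1 + 3) = 4*4 = 16)
((148 + 135)*(-239 - 11))/(-42 + 54) + T(-11)/(-404) = ((148 + 135)*(-239 - 11))/(-42 + 54) + 16/(-404) = (283*(-250))/12 + 16*(-1/404) = -70750*1/12 - 4/101 = -35375/6 - 4/101 = -3572899/606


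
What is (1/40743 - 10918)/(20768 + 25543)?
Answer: -444832073/1886849073 ≈ -0.23575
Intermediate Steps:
(1/40743 - 10918)/(20768 + 25543) = (1/40743 - 10918)/46311 = -444832073/40743*1/46311 = -444832073/1886849073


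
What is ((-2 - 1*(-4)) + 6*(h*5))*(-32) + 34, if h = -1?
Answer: 930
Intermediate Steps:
((-2 - 1*(-4)) + 6*(h*5))*(-32) + 34 = ((-2 - 1*(-4)) + 6*(-1*5))*(-32) + 34 = ((-2 + 4) + 6*(-5))*(-32) + 34 = (2 - 30)*(-32) + 34 = -28*(-32) + 34 = 896 + 34 = 930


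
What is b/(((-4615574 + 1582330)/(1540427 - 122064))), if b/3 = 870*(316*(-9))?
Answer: 2632070402730/758311 ≈ 3.4710e+6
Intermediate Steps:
b = -7422840 (b = 3*(870*(316*(-9))) = 3*(870*(-2844)) = 3*(-2474280) = -7422840)
b/(((-4615574 + 1582330)/(1540427 - 122064))) = -7422840*(1540427 - 122064)/(-4615574 + 1582330) = -7422840/((-3033244/1418363)) = -7422840/((-3033244*1/1418363)) = -7422840/(-3033244/1418363) = -7422840*(-1418363/3033244) = 2632070402730/758311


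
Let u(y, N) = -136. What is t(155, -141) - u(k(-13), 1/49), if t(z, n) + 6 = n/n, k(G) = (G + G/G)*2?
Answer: 131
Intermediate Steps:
k(G) = 2 + 2*G (k(G) = (G + 1)*2 = (1 + G)*2 = 2 + 2*G)
t(z, n) = -5 (t(z, n) = -6 + n/n = -6 + 1 = -5)
t(155, -141) - u(k(-13), 1/49) = -5 - 1*(-136) = -5 + 136 = 131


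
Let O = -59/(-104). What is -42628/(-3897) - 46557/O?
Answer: -18866478364/229923 ≈ -82056.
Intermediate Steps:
O = 59/104 (O = -1/104*(-59) = 59/104 ≈ 0.56731)
-42628/(-3897) - 46557/O = -42628/(-3897) - 46557/59/104 = -42628*(-1/3897) - 46557*104/59 = 42628/3897 - 4841928/59 = -18866478364/229923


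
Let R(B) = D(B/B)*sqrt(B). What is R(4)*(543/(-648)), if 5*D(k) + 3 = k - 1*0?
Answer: 181/270 ≈ 0.67037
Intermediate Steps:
D(k) = -3/5 + k/5 (D(k) = -3/5 + (k - 1*0)/5 = -3/5 + (k + 0)/5 = -3/5 + k/5)
R(B) = -2*sqrt(B)/5 (R(B) = (-3/5 + (B/B)/5)*sqrt(B) = (-3/5 + (1/5)*1)*sqrt(B) = (-3/5 + 1/5)*sqrt(B) = -2*sqrt(B)/5)
R(4)*(543/(-648)) = (-2*sqrt(4)/5)*(543/(-648)) = (-2/5*2)*(543*(-1/648)) = -4/5*(-181/216) = 181/270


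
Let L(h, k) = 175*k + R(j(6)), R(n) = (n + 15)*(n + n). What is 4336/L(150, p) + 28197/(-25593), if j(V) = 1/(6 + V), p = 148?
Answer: -14865646467/15910152911 ≈ -0.93435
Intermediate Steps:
R(n) = 2*n*(15 + n) (R(n) = (15 + n)*(2*n) = 2*n*(15 + n))
L(h, k) = 181/72 + 175*k (L(h, k) = 175*k + 2*(15 + 1/(6 + 6))/(6 + 6) = 175*k + 2*(15 + 1/12)/12 = 175*k + 2*(1/12)*(15 + 1/12) = 175*k + 2*(1/12)*(181/12) = 175*k + 181/72 = 181/72 + 175*k)
4336/L(150, p) + 28197/(-25593) = 4336/(181/72 + 175*148) + 28197/(-25593) = 4336/(181/72 + 25900) + 28197*(-1/25593) = 4336/(1864981/72) - 9399/8531 = 4336*(72/1864981) - 9399/8531 = 312192/1864981 - 9399/8531 = -14865646467/15910152911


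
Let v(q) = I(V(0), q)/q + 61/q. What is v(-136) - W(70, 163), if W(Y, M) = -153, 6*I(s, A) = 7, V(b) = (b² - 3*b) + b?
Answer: 124475/816 ≈ 152.54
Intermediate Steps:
V(b) = b² - 2*b
I(s, A) = 7/6 (I(s, A) = (⅙)*7 = 7/6)
v(q) = 373/(6*q) (v(q) = 7/(6*q) + 61/q = 373/(6*q))
v(-136) - W(70, 163) = (373/6)/(-136) - 1*(-153) = (373/6)*(-1/136) + 153 = -373/816 + 153 = 124475/816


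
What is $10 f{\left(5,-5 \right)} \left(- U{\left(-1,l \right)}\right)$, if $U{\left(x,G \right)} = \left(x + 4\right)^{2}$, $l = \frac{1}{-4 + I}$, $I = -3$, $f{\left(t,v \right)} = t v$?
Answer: $2250$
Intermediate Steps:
$l = - \frac{1}{7}$ ($l = \frac{1}{-4 - 3} = \frac{1}{-7} = - \frac{1}{7} \approx -0.14286$)
$U{\left(x,G \right)} = \left(4 + x\right)^{2}$
$10 f{\left(5,-5 \right)} \left(- U{\left(-1,l \right)}\right) = 10 \cdot 5 \left(-5\right) \left(- \left(4 - 1\right)^{2}\right) = 10 \left(-25\right) \left(- 3^{2}\right) = - 250 \left(\left(-1\right) 9\right) = \left(-250\right) \left(-9\right) = 2250$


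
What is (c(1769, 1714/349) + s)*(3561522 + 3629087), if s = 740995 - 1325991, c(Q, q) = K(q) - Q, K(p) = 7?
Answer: -4219147355622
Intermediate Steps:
c(Q, q) = 7 - Q
s = -584996
(c(1769, 1714/349) + s)*(3561522 + 3629087) = ((7 - 1*1769) - 584996)*(3561522 + 3629087) = ((7 - 1769) - 584996)*7190609 = (-1762 - 584996)*7190609 = -586758*7190609 = -4219147355622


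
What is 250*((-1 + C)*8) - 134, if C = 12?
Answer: 21866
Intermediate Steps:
250*((-1 + C)*8) - 134 = 250*((-1 + 12)*8) - 134 = 250*(11*8) - 134 = 250*88 - 134 = 22000 - 134 = 21866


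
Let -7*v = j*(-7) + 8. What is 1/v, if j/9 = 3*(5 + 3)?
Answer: 7/1504 ≈ 0.0046543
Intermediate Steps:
j = 216 (j = 9*(3*(5 + 3)) = 9*(3*8) = 9*24 = 216)
v = 1504/7 (v = -(216*(-7) + 8)/7 = -(-1512 + 8)/7 = -1/7*(-1504) = 1504/7 ≈ 214.86)
1/v = 1/(1504/7) = 7/1504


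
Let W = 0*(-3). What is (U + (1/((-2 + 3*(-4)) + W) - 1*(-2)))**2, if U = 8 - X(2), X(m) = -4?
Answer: 38025/196 ≈ 194.01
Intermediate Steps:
W = 0
U = 12 (U = 8 - 1*(-4) = 8 + 4 = 12)
(U + (1/((-2 + 3*(-4)) + W) - 1*(-2)))**2 = (12 + (1/((-2 + 3*(-4)) + 0) - 1*(-2)))**2 = (12 + (1/((-2 - 12) + 0) + 2))**2 = (12 + (1/(-14 + 0) + 2))**2 = (12 + (1/(-14) + 2))**2 = (12 + (-1/14 + 2))**2 = (12 + 27/14)**2 = (195/14)**2 = 38025/196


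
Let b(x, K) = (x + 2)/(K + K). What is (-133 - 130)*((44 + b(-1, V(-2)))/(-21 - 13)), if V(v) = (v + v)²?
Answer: 370567/1088 ≈ 340.59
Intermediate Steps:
V(v) = 4*v² (V(v) = (2*v)² = 4*v²)
b(x, K) = (2 + x)/(2*K) (b(x, K) = (2 + x)/((2*K)) = (2 + x)*(1/(2*K)) = (2 + x)/(2*K))
(-133 - 130)*((44 + b(-1, V(-2)))/(-21 - 13)) = (-133 - 130)*((44 + (2 - 1)/(2*((4*(-2)²))))/(-21 - 13)) = -263*(44 + (½)*1/(4*4))/(-34) = -263*(44 + (½)*1/16)*(-1)/34 = -263*(44 + (½)*(1/16)*1)*(-1)/34 = -263*(44 + 1/32)*(-1)/34 = -370567*(-1)/(32*34) = -263*(-1409/1088) = 370567/1088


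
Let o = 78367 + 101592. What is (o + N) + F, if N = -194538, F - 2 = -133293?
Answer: -147870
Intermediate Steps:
F = -133291 (F = 2 - 133293 = -133291)
o = 179959
(o + N) + F = (179959 - 194538) - 133291 = -14579 - 133291 = -147870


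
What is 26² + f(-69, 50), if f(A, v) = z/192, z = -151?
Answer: 129641/192 ≈ 675.21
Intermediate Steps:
f(A, v) = -151/192
26² + f(-69, 50) = 26² - 151/192 = 676 - 151/192 = 129641/192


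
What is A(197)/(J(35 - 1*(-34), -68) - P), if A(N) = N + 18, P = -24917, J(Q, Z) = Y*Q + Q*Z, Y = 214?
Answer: 215/34991 ≈ 0.0061444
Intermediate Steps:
J(Q, Z) = 214*Q + Q*Z
A(N) = 18 + N
A(197)/(J(35 - 1*(-34), -68) - P) = (18 + 197)/((35 - 1*(-34))*(214 - 68) - 1*(-24917)) = 215/((35 + 34)*146 + 24917) = 215/(69*146 + 24917) = 215/(10074 + 24917) = 215/34991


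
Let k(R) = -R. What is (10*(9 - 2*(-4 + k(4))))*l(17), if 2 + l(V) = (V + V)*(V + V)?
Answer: 288500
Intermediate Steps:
l(V) = -2 + 4*V² (l(V) = -2 + (V + V)*(V + V) = -2 + (2*V)*(2*V) = -2 + 4*V²)
(10*(9 - 2*(-4 + k(4))))*l(17) = (10*(9 - 2*(-4 - 1*4)))*(-2 + 4*17²) = (10*(9 - 2*(-4 - 4)))*(-2 + 4*289) = (10*(9 - 2*(-8)))*(-2 + 1156) = (10*(9 + 16))*1154 = (10*25)*1154 = 250*1154 = 288500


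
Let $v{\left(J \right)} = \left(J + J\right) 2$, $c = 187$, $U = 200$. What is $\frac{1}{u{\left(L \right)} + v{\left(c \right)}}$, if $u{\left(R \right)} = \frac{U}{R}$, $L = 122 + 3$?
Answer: $\frac{5}{3748} \approx 0.001334$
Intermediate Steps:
$L = 125$
$u{\left(R \right)} = \frac{200}{R}$
$v{\left(J \right)} = 4 J$ ($v{\left(J \right)} = 2 J 2 = 4 J$)
$\frac{1}{u{\left(L \right)} + v{\left(c \right)}} = \frac{1}{\frac{200}{125} + 4 \cdot 187} = \frac{1}{200 \cdot \frac{1}{125} + 748} = \frac{1}{\frac{8}{5} + 748} = \frac{1}{\frac{3748}{5}} = \frac{5}{3748}$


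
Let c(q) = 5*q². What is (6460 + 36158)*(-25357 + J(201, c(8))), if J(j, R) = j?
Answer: -1072098408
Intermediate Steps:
(6460 + 36158)*(-25357 + J(201, c(8))) = (6460 + 36158)*(-25357 + 201) = 42618*(-25156) = -1072098408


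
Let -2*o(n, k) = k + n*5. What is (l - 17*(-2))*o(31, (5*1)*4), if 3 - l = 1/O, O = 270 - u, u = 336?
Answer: -427525/132 ≈ -3238.8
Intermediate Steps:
O = -66 (O = 270 - 1*336 = 270 - 336 = -66)
l = 199/66 (l = 3 - 1/(-66) = 3 - 1*(-1/66) = 3 + 1/66 = 199/66 ≈ 3.0152)
o(n, k) = -5*n/2 - k/2 (o(n, k) = -(k + n*5)/2 = -(k + 5*n)/2 = -5*n/2 - k/2)
(l - 17*(-2))*o(31, (5*1)*4) = (199/66 - 17*(-2))*(-5/2*31 - 5*1*4/2) = (199/66 + 34)*(-155/2 - 5*4/2) = 2443*(-155/2 - 1/2*20)/66 = 2443*(-155/2 - 10)/66 = (2443/66)*(-175/2) = -427525/132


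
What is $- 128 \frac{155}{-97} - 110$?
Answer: $\frac{9170}{97} \approx 94.536$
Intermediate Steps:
$- 128 \frac{155}{-97} - 110 = - 128 \cdot 155 \left(- \frac{1}{97}\right) - 110 = \left(-128\right) \left(- \frac{155}{97}\right) - 110 = \frac{19840}{97} - 110 = \frac{9170}{97}$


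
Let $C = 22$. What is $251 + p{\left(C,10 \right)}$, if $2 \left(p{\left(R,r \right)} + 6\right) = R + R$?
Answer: $267$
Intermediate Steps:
$p{\left(R,r \right)} = -6 + R$ ($p{\left(R,r \right)} = -6 + \frac{R + R}{2} = -6 + \frac{2 R}{2} = -6 + R$)
$251 + p{\left(C,10 \right)} = 251 + \left(-6 + 22\right) = 251 + 16 = 267$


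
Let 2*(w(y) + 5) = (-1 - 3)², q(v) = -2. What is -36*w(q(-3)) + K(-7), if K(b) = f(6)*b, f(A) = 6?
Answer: -150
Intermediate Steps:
K(b) = 6*b
w(y) = 3 (w(y) = -5 + (-1 - 3)²/2 = -5 + (½)*(-4)² = -5 + (½)*16 = -5 + 8 = 3)
-36*w(q(-3)) + K(-7) = -36*3 + 6*(-7) = -108 - 42 = -150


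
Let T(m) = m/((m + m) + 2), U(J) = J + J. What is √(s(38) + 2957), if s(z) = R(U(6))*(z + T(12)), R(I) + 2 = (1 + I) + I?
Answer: 3*√72137/13 ≈ 61.981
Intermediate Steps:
U(J) = 2*J
T(m) = m/(2 + 2*m) (T(m) = m/(2*m + 2) = m/(2 + 2*m))
R(I) = -1 + 2*I (R(I) = -2 + ((1 + I) + I) = -2 + (1 + 2*I) = -1 + 2*I)
s(z) = 138/13 + 23*z (s(z) = (-1 + 2*(2*6))*(z + (½)*12/(1 + 12)) = (-1 + 2*12)*(z + (½)*12/13) = (-1 + 24)*(z + (½)*12*(1/13)) = 23*(z + 6/13) = 23*(6/13 + z) = 138/13 + 23*z)
√(s(38) + 2957) = √((138/13 + 23*38) + 2957) = √((138/13 + 874) + 2957) = √(11500/13 + 2957) = √(49941/13) = 3*√72137/13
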